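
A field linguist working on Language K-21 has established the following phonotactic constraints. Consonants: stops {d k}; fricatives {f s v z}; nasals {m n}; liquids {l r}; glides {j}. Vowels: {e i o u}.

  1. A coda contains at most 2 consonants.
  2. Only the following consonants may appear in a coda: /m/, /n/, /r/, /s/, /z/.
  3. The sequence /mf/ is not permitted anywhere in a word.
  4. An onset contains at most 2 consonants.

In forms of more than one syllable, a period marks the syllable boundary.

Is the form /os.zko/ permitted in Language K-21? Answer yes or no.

/os.zko/ — σ1 onset /∅/, coda /s/ ok; σ2 onset /zk/ (2C), coda /∅/ ok → permitted

yes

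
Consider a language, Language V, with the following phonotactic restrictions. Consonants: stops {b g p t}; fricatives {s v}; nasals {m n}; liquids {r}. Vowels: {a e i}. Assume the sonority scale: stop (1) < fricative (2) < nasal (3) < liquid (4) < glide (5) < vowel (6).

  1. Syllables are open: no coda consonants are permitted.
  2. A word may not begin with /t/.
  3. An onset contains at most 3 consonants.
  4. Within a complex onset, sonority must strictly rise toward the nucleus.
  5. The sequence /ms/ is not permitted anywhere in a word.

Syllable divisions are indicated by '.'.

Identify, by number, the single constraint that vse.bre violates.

vse.bre: syllable 1 onset /vs/: /v/ (fricative, 2) → /s/ (fricative, 2) does not rise.
This is a violation of constraint 4: "Within a complex onset, sonority must strictly rise toward the nucleus."
The remaining constraints (1, 2, 3, 5) are satisfied.

4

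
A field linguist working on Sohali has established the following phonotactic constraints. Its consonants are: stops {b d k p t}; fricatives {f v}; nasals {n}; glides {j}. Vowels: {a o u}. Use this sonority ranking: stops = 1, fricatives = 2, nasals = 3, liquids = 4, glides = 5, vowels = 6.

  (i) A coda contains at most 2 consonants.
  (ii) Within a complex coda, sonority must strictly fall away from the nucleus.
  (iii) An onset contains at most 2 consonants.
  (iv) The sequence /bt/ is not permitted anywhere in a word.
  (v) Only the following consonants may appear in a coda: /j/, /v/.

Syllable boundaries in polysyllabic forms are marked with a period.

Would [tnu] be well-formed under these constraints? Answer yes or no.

yes

[tnu] — σ1 onset /tn/ (2C), coda /∅/ ok → well-formed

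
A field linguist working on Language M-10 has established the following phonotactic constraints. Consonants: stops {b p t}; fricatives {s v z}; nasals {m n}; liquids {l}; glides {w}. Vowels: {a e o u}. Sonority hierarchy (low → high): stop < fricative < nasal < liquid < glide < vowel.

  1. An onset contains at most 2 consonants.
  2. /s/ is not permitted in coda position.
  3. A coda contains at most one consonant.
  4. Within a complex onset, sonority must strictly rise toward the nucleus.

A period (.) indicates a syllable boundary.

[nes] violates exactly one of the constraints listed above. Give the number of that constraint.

[nes]: syllable 1 coda contains /s/.
This is a violation of constraint 2: "/s/ is not permitted in coda position."
The remaining constraints (1, 3, 4) are satisfied.

2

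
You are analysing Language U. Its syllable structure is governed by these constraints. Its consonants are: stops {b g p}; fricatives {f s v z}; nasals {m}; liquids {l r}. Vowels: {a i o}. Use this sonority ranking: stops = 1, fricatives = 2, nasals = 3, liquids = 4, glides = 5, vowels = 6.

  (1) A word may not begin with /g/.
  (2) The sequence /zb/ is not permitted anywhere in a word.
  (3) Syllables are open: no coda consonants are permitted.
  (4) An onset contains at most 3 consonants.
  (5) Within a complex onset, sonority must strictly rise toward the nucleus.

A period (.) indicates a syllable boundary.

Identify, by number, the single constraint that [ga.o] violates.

[ga.o]: word begins with /g/.
This is a violation of constraint 1: "A word may not begin with /g/."
The remaining constraints (2, 3, 4, 5) are satisfied.

1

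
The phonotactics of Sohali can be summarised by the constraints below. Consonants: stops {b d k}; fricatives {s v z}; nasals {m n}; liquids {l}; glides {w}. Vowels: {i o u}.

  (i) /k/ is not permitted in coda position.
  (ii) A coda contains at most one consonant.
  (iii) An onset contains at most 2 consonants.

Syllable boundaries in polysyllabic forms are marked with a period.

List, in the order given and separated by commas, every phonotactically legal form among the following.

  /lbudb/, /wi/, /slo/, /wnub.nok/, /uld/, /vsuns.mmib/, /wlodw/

/lbudb/ — violates constraint (ii): syllable 1 coda /db/ has 2 consonants (> 1) → phonotactically illegal
/wi/ — σ1 onset /w/, coda /∅/ ok → phonotactically legal
/slo/ — σ1 onset /sl/ (2C), coda /∅/ ok → phonotactically legal
/wnub.nok/ — violates constraint (i): syllable 2 coda contains /k/ → phonotactically illegal
/uld/ — violates constraint (ii): syllable 1 coda /ld/ has 2 consonants (> 1) → phonotactically illegal
/vsuns.mmib/ — violates constraint (ii): syllable 1 coda /ns/ has 2 consonants (> 1) → phonotactically illegal
/wlodw/ — violates constraint (ii): syllable 1 coda /dw/ has 2 consonants (> 1) → phonotactically illegal

/wi/, /slo/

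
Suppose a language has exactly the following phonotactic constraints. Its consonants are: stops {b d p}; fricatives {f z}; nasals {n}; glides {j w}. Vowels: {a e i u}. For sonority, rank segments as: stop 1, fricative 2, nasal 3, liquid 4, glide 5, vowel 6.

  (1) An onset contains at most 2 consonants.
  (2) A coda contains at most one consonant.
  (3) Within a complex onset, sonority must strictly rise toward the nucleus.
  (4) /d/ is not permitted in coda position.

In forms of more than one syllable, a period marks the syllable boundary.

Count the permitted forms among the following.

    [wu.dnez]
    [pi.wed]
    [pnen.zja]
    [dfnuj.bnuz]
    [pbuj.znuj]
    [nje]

[wu.dnez] — σ1 onset /w/, coda /∅/ ok; σ2 onset /dn/ (1→3 rises), coda /z/ ok → permitted
[pi.wed] — violates constraint 4: syllable 2 coda contains /d/ → not permitted
[pnen.zja] — σ1 onset /pn/ (1→3 rises), coda /n/ ok; σ2 onset /zj/ (2→5 rises), coda /∅/ ok → permitted
[dfnuj.bnuz] — violates constraint 1: syllable 1 onset /dfn/ has 3 consonants (> 2) → not permitted
[pbuj.znuj] — violates constraint 3: syllable 1 onset /pb/: /p/ (stop, 1) → /b/ (stop, 1) does not rise → not permitted
[nje] — σ1 onset /nj/ (3→5 rises), coda /∅/ ok → permitted
Permitted: [wu.dnez], [pnen.zja], [nje] → 3.

3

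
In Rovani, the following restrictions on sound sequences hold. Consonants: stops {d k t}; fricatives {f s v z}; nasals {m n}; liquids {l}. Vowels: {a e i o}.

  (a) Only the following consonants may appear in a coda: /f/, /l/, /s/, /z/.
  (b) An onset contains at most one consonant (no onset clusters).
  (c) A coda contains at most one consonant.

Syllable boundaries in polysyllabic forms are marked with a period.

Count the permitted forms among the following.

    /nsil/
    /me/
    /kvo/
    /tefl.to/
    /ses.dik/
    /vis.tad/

1

/nsil/ — violates constraint (b): syllable 1 onset /ns/ has 2 consonants (> 1) → not permitted
/me/ — σ1 onset /m/, coda /∅/ ok → permitted
/kvo/ — violates constraint (b): syllable 1 onset /kv/ has 2 consonants (> 1) → not permitted
/tefl.to/ — violates constraint (c): syllable 1 coda /fl/ has 2 consonants (> 1) → not permitted
/ses.dik/ — violates constraint (a): syllable 2 coda contains /k/, which is not a licensed coda consonant → not permitted
/vis.tad/ — violates constraint (a): syllable 2 coda contains /d/, which is not a licensed coda consonant → not permitted
Permitted: /me/ → 1.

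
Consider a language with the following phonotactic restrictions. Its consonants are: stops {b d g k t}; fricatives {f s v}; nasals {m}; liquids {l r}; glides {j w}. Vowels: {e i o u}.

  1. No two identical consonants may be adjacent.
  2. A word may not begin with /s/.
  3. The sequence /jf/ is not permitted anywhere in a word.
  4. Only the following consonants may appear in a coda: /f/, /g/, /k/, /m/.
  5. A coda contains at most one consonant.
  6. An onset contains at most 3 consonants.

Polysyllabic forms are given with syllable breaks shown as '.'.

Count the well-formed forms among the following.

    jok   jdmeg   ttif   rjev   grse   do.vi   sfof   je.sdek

5

jok — σ1 onset /j/, coda /k/ ok → well-formed
jdmeg — σ1 onset /jdm/ (3C), coda /g/ ok → well-formed
ttif — violates constraint 1: adjacent identical consonants /tt/ → ill-formed
rjev — violates constraint 4: syllable 1 coda contains /v/, which is not a licensed coda consonant → ill-formed
grse — σ1 onset /grs/ (3C), coda /∅/ ok → well-formed
do.vi — σ1 onset /d/, coda /∅/ ok; σ2 onset /v/, coda /∅/ ok → well-formed
sfof — violates constraint 2: word begins with /s/ → ill-formed
je.sdek — σ1 onset /j/, coda /∅/ ok; σ2 onset /sd/ (2C), coda /k/ ok → well-formed
Well-formed: jok, jdmeg, grse, do.vi, je.sdek → 5.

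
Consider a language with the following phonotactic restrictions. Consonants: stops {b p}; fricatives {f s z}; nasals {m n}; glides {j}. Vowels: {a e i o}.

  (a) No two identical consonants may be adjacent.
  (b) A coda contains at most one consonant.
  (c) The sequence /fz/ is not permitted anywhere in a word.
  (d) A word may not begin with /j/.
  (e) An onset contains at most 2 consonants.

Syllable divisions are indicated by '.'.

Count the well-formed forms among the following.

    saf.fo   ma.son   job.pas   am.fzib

1

saf.fo — violates constraint (a): adjacent identical consonants /ff/ → ill-formed
ma.son — σ1 onset /m/, coda /∅/ ok; σ2 onset /s/, coda /n/ ok → well-formed
job.pas — violates constraint (d): word begins with /j/ → ill-formed
am.fzib — violates constraint (c): contains banned sequence /fz/ → ill-formed
Well-formed: ma.son → 1.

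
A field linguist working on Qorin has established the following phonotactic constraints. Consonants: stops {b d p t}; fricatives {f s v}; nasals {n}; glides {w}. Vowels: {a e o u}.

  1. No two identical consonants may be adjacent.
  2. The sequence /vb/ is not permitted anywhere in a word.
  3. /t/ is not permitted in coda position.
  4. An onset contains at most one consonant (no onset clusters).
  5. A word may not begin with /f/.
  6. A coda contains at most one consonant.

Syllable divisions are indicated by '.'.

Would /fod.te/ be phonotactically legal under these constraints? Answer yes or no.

no

/fod.te/ — violates constraint 5: word begins with /f/ → phonotactically illegal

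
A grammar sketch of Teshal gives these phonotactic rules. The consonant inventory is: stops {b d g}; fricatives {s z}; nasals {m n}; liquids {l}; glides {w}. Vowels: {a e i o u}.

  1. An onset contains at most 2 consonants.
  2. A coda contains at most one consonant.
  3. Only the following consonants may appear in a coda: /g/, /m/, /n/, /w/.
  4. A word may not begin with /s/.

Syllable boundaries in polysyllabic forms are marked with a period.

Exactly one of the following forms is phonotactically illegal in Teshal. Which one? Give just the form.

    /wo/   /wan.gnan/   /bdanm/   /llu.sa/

/wo/ — σ1 onset /w/, coda /∅/ ok → phonotactically legal
/wan.gnan/ — σ1 onset /w/, coda /n/ ok; σ2 onset /gn/ (2C), coda /n/ ok → phonotactically legal
/bdanm/ — violates constraint 2: syllable 1 coda /nm/ has 2 consonants (> 1) → phonotactically illegal
/llu.sa/ — σ1 onset /ll/ (2C), coda /∅/ ok; σ2 onset /s/, coda /∅/ ok → phonotactically legal

/bdanm/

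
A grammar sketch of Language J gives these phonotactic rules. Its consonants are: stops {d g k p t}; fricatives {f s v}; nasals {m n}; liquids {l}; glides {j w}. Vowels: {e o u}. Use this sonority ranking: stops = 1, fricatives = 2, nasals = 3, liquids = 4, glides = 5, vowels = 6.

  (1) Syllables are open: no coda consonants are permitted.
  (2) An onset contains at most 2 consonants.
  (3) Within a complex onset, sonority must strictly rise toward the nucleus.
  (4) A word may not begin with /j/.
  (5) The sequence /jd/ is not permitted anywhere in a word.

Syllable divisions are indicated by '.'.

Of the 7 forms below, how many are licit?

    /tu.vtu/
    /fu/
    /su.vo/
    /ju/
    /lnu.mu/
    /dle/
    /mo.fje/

/tu.vtu/ — violates constraint 3: syllable 2 onset /vt/: /v/ (fricative, 2) → /t/ (stop, 1) does not rise → illicit
/fu/ — σ1 onset /f/, coda /∅/ ok → licit
/su.vo/ — σ1 onset /s/, coda /∅/ ok; σ2 onset /v/, coda /∅/ ok → licit
/ju/ — violates constraint 4: word begins with /j/ → illicit
/lnu.mu/ — violates constraint 3: syllable 1 onset /ln/: /l/ (liquid, 4) → /n/ (nasal, 3) does not rise → illicit
/dle/ — σ1 onset /dl/ (1→4 rises), coda /∅/ ok → licit
/mo.fje/ — σ1 onset /m/, coda /∅/ ok; σ2 onset /fj/ (2→5 rises), coda /∅/ ok → licit
Licit: /fu/, /su.vo/, /dle/, /mo.fje/ → 4.

4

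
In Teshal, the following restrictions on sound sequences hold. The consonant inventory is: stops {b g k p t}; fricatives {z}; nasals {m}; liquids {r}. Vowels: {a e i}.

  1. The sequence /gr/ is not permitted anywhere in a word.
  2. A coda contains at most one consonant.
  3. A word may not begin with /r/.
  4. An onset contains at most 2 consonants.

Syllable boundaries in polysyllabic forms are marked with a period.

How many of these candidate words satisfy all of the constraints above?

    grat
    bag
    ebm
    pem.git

2

grat — violates constraint 1: contains banned sequence /gr/ → not permitted
bag — σ1 onset /b/, coda /g/ ok → permitted
ebm — violates constraint 2: syllable 1 coda /bm/ has 2 consonants (> 1) → not permitted
pem.git — σ1 onset /p/, coda /m/ ok; σ2 onset /g/, coda /t/ ok → permitted
Permitted: bag, pem.git → 2.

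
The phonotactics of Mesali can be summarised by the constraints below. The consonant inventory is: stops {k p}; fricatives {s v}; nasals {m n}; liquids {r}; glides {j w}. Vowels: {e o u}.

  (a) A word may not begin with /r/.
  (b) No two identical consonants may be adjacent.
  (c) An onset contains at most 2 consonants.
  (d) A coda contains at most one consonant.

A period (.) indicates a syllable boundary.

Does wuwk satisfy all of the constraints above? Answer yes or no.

no

wuwk — violates constraint (d): syllable 1 coda /wk/ has 2 consonants (> 1) → not permitted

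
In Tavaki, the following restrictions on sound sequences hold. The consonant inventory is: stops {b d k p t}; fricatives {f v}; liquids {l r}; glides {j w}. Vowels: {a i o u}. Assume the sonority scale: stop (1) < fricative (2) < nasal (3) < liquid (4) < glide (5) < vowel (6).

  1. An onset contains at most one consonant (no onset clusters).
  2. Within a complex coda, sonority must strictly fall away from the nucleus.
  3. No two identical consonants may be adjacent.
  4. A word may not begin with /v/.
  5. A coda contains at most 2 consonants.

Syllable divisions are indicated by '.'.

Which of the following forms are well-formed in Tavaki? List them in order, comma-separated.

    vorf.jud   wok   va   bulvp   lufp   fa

wok, lufp, fa

vorf.jud — violates constraint 4: word begins with /v/ → ill-formed
wok — σ1 onset /w/, coda /k/ ok → well-formed
va — violates constraint 4: word begins with /v/ → ill-formed
bulvp — violates constraint 5: syllable 1 coda /lvp/ has 3 consonants (> 2) → ill-formed
lufp — σ1 onset /l/, coda /fp/ (2→1 falls) ok → well-formed
fa — σ1 onset /f/, coda /∅/ ok → well-formed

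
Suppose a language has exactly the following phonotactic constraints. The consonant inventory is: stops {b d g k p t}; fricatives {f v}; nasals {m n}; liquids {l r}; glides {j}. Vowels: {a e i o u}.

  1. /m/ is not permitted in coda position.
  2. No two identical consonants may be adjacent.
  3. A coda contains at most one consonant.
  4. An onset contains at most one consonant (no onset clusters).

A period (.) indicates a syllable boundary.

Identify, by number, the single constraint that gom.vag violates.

gom.vag: syllable 1 coda contains /m/.
This is a violation of constraint 1: "/m/ is not permitted in coda position."
The remaining constraints (2, 3, 4) are satisfied.

1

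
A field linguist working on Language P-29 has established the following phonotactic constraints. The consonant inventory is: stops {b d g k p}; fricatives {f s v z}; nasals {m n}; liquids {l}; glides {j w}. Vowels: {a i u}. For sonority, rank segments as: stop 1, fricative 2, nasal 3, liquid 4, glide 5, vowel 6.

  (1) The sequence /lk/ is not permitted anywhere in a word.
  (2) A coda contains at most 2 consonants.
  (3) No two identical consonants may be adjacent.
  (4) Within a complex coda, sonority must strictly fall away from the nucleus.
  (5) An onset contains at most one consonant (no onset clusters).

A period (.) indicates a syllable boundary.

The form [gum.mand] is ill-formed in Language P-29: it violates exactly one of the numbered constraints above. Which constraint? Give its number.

[gum.mand]: adjacent identical consonants /mm/.
This is a violation of constraint 3: "No two identical consonants may be adjacent."
The remaining constraints (1, 2, 4, 5) are satisfied.

3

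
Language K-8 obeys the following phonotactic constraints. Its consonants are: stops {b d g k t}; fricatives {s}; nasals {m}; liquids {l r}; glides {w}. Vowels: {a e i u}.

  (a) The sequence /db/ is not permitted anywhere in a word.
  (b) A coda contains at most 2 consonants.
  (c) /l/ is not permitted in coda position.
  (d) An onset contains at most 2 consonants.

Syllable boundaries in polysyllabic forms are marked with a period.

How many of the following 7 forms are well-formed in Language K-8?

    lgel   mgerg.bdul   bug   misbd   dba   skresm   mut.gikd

2

lgel — violates constraint (c): syllable 1 coda contains /l/ → ill-formed
mgerg.bdul — violates constraint (c): syllable 2 coda contains /l/ → ill-formed
bug — σ1 onset /b/, coda /g/ ok → well-formed
misbd — violates constraint (b): syllable 1 coda /sbd/ has 3 consonants (> 2) → ill-formed
dba — violates constraint (a): contains banned sequence /db/ → ill-formed
skresm — violates constraint (d): syllable 1 onset /skr/ has 3 consonants (> 2) → ill-formed
mut.gikd — σ1 onset /m/, coda /t/ ok; σ2 onset /g/, coda /kd/ (2C) ok → well-formed
Well-formed: bug, mut.gikd → 2.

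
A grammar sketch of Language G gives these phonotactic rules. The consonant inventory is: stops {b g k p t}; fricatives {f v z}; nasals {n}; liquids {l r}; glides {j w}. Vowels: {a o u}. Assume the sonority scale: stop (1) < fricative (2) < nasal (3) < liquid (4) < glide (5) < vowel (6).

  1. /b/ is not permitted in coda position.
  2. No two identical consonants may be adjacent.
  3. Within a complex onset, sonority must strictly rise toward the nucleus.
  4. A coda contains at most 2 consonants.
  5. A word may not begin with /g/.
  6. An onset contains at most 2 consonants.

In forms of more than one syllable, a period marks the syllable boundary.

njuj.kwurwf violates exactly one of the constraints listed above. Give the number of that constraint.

4

njuj.kwurwf: syllable 2 coda /rwf/ has 3 consonants (> 2).
This is a violation of constraint 4: "A coda contains at most 2 consonants."
The remaining constraints (1, 2, 3, 5, 6) are satisfied.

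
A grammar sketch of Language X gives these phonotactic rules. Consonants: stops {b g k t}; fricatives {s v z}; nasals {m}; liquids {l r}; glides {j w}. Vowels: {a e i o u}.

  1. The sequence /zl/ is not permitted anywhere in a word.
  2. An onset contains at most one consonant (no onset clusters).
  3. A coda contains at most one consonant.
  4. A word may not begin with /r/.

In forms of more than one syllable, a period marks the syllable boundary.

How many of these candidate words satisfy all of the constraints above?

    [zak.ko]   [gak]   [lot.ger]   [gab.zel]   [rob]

4

[zak.ko] — σ1 onset /z/, coda /k/ ok; σ2 onset /k/, coda /∅/ ok → licit
[gak] — σ1 onset /g/, coda /k/ ok → licit
[lot.ger] — σ1 onset /l/, coda /t/ ok; σ2 onset /g/, coda /r/ ok → licit
[gab.zel] — σ1 onset /g/, coda /b/ ok; σ2 onset /z/, coda /l/ ok → licit
[rob] — violates constraint 4: word begins with /r/ → illicit
Licit: [zak.ko], [gak], [lot.ger], [gab.zel] → 4.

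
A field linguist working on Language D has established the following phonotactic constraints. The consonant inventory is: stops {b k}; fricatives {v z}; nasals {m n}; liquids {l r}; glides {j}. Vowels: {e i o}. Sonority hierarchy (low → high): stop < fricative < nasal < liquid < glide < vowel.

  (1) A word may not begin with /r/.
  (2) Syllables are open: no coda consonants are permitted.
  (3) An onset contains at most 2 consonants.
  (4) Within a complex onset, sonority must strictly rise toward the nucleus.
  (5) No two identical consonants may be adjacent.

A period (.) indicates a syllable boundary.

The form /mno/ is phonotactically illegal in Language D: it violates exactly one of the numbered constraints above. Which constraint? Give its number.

/mno/: syllable 1 onset /mn/: /m/ (nasal, 3) → /n/ (nasal, 3) does not rise.
This is a violation of constraint 4: "Within a complex onset, sonority must strictly rise toward the nucleus."
The remaining constraints (1, 2, 3, 5) are satisfied.

4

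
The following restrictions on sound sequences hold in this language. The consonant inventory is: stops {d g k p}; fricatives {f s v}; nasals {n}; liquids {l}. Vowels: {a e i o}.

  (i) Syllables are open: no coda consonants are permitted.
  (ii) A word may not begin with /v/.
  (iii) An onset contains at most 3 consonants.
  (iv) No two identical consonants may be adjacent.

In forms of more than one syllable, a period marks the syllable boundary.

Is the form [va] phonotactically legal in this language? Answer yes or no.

no

[va] — violates constraint (ii): word begins with /v/ → phonotactically illegal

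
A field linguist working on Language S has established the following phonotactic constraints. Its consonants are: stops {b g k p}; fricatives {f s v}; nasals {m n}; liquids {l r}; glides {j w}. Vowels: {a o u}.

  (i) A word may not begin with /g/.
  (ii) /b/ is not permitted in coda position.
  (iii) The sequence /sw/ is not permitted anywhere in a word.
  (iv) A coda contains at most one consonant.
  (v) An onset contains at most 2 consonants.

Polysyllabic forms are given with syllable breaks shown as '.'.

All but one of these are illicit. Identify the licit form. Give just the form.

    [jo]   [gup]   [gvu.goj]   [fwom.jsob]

[jo] — σ1 onset /j/, coda /∅/ ok → licit
[gup] — violates constraint (i): word begins with /g/ → illicit
[gvu.goj] — violates constraint (i): word begins with /g/ → illicit
[fwom.jsob] — violates constraint (ii): syllable 2 coda contains /b/ → illicit

[jo]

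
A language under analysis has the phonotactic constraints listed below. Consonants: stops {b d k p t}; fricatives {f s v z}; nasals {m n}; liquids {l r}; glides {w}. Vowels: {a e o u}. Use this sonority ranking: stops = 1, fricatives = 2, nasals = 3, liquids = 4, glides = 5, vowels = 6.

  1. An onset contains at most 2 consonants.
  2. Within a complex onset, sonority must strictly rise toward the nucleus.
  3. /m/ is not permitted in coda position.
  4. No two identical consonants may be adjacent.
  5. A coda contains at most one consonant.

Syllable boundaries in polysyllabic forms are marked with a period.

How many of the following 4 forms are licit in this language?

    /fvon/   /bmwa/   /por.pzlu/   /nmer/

/fvon/ — violates constraint 2: syllable 1 onset /fv/: /f/ (fricative, 2) → /v/ (fricative, 2) does not rise → illicit
/bmwa/ — violates constraint 1: syllable 1 onset /bmw/ has 3 consonants (> 2) → illicit
/por.pzlu/ — violates constraint 1: syllable 2 onset /pzl/ has 3 consonants (> 2) → illicit
/nmer/ — violates constraint 2: syllable 1 onset /nm/: /n/ (nasal, 3) → /m/ (nasal, 3) does not rise → illicit
No form is licit → 0.

0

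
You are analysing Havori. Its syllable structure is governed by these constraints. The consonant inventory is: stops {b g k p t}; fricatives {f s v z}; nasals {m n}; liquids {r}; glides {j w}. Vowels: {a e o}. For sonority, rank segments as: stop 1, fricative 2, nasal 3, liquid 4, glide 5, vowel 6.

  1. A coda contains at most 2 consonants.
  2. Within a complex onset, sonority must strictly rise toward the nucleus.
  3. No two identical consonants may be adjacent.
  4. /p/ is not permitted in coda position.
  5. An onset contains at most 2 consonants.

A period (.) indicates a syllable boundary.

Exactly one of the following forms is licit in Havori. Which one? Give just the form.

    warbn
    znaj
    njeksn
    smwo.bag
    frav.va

znaj

warbn — violates constraint 1: syllable 1 coda /rbn/ has 3 consonants (> 2) → illicit
znaj — σ1 onset /zn/ (2→3 rises), coda /j/ ok → licit
njeksn — violates constraint 1: syllable 1 coda /ksn/ has 3 consonants (> 2) → illicit
smwo.bag — violates constraint 5: syllable 1 onset /smw/ has 3 consonants (> 2) → illicit
frav.va — violates constraint 3: adjacent identical consonants /vv/ → illicit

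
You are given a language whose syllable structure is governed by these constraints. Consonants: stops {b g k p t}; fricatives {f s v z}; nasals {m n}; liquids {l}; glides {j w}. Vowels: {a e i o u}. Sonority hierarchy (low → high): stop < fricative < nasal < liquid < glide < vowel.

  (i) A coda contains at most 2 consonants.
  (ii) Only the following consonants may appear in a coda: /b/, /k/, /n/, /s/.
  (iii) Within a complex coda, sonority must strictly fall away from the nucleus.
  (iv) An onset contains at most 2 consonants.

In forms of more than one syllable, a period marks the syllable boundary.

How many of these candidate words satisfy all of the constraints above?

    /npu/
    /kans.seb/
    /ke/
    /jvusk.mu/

4

/npu/ — σ1 onset /np/ (2C), coda /∅/ ok → licit
/kans.seb/ — σ1 onset /k/, coda /ns/ (3→2 falls) ok; σ2 onset /s/, coda /b/ ok → licit
/ke/ — σ1 onset /k/, coda /∅/ ok → licit
/jvusk.mu/ — σ1 onset /jv/ (2C), coda /sk/ (2→1 falls) ok; σ2 onset /m/, coda /∅/ ok → licit
Licit: /npu/, /kans.seb/, /ke/, /jvusk.mu/ → 4.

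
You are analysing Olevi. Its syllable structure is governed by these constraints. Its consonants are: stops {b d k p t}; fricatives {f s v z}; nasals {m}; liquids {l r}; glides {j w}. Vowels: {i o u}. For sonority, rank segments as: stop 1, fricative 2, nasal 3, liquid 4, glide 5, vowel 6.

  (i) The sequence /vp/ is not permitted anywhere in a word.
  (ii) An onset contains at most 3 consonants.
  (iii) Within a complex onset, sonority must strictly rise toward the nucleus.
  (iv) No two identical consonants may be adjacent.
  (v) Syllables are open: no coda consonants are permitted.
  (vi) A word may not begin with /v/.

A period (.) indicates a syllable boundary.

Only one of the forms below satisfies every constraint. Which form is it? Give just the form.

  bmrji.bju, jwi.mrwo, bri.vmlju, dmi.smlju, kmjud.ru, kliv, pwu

bmrji.bju — violates constraint (ii): syllable 1 onset /bmrj/ has 4 consonants (> 3) → illicit
jwi.mrwo — violates constraint (iii): syllable 1 onset /jw/: /j/ (glide, 5) → /w/ (glide, 5) does not rise → illicit
bri.vmlju — violates constraint (ii): syllable 2 onset /vmlj/ has 4 consonants (> 3) → illicit
dmi.smlju — violates constraint (ii): syllable 2 onset /smlj/ has 4 consonants (> 3) → illicit
kmjud.ru — violates constraint (v): syllable 1 coda /d/ has 1 consonant (> 0) → illicit
kliv — violates constraint (v): syllable 1 coda /v/ has 1 consonant (> 0) → illicit
pwu — σ1 onset /pw/ (1→5 rises), coda /∅/ ok → licit

pwu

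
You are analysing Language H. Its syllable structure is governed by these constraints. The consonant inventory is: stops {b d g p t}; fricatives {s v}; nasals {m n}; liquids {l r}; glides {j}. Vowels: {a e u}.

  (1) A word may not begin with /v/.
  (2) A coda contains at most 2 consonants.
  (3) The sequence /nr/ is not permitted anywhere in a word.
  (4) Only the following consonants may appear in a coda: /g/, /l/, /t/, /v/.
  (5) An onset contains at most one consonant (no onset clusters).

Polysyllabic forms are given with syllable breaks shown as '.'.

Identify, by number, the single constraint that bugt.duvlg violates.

bugt.duvlg: syllable 2 coda /vlg/ has 3 consonants (> 2).
This is a violation of constraint 2: "A coda contains at most 2 consonants."
The remaining constraints (1, 3, 4, 5) are satisfied.

2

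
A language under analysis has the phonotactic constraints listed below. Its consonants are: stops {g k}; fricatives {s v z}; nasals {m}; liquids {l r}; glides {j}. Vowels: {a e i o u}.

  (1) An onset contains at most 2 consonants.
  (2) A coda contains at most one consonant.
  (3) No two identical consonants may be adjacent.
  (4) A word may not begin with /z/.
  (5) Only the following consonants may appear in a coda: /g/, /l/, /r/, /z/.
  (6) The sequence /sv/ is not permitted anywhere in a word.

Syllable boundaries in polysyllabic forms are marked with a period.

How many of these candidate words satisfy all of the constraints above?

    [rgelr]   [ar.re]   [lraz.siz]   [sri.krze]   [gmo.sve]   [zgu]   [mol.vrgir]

1

[rgelr] — violates constraint 2: syllable 1 coda /lr/ has 2 consonants (> 1) → not permitted
[ar.re] — violates constraint 3: adjacent identical consonants /rr/ → not permitted
[lraz.siz] — σ1 onset /lr/ (2C), coda /z/ ok; σ2 onset /s/, coda /z/ ok → permitted
[sri.krze] — violates constraint 1: syllable 2 onset /krz/ has 3 consonants (> 2) → not permitted
[gmo.sve] — violates constraint 6: contains banned sequence /sv/ → not permitted
[zgu] — violates constraint 4: word begins with /z/ → not permitted
[mol.vrgir] — violates constraint 1: syllable 2 onset /vrg/ has 3 consonants (> 2) → not permitted
Permitted: [lraz.siz] → 1.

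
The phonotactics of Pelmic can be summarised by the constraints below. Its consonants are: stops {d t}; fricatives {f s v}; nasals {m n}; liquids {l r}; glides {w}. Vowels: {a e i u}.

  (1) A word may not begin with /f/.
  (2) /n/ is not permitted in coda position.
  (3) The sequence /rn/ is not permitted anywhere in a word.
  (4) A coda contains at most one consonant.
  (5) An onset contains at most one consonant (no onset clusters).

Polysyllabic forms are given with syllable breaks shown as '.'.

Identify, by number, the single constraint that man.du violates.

man.du: syllable 1 coda contains /n/.
This is a violation of constraint 2: "/n/ is not permitted in coda position."
The remaining constraints (1, 3, 4, 5) are satisfied.

2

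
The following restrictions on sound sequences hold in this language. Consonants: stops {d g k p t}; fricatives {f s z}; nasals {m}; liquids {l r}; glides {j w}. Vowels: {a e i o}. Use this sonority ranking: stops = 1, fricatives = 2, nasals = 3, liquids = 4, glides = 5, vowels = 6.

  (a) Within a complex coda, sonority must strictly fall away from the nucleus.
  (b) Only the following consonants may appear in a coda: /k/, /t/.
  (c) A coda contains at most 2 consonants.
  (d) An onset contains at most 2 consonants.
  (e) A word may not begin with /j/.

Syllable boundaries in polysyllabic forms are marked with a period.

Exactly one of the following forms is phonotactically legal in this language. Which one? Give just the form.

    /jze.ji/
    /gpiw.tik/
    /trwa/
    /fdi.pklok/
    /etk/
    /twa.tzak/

/jze.ji/ — violates constraint (e): word begins with /j/ → phonotactically illegal
/gpiw.tik/ — violates constraint (b): syllable 1 coda contains /w/, which is not a licensed coda consonant → phonotactically illegal
/trwa/ — violates constraint (d): syllable 1 onset /trw/ has 3 consonants (> 2) → phonotactically illegal
/fdi.pklok/ — violates constraint (d): syllable 2 onset /pkl/ has 3 consonants (> 2) → phonotactically illegal
/etk/ — violates constraint (a): syllable 1 coda /tk/: /t/ (stop, 1) → /k/ (stop, 1) does not fall → phonotactically illegal
/twa.tzak/ — σ1 onset /tw/ (2C), coda /∅/ ok; σ2 onset /tz/ (2C), coda /k/ ok → phonotactically legal

/twa.tzak/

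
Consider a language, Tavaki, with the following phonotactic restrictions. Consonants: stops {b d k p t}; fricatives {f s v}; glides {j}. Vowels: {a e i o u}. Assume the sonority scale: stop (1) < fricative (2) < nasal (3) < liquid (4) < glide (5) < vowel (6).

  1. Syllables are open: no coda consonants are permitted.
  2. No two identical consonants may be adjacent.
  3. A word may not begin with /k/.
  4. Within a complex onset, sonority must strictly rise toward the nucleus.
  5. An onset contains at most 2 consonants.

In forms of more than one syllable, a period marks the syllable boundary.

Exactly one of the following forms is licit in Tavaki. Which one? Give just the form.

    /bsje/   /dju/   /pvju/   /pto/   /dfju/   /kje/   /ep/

/bsje/ — violates constraint 5: syllable 1 onset /bsj/ has 3 consonants (> 2) → illicit
/dju/ — σ1 onset /dj/ (1→5 rises), coda /∅/ ok → licit
/pvju/ — violates constraint 5: syllable 1 onset /pvj/ has 3 consonants (> 2) → illicit
/pto/ — violates constraint 4: syllable 1 onset /pt/: /p/ (stop, 1) → /t/ (stop, 1) does not rise → illicit
/dfju/ — violates constraint 5: syllable 1 onset /dfj/ has 3 consonants (> 2) → illicit
/kje/ — violates constraint 3: word begins with /k/ → illicit
/ep/ — violates constraint 1: syllable 1 coda /p/ has 1 consonant (> 0) → illicit

/dju/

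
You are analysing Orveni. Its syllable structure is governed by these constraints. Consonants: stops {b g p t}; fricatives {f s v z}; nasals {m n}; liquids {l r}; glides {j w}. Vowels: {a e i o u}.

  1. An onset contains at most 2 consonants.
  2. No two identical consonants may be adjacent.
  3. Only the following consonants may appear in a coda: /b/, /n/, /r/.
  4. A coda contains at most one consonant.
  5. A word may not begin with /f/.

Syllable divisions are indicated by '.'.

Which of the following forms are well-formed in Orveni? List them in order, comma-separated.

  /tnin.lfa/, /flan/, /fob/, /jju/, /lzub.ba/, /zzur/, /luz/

/tnin.lfa/

/tnin.lfa/ — σ1 onset /tn/ (2C), coda /n/ ok; σ2 onset /lf/ (2C), coda /∅/ ok → well-formed
/flan/ — violates constraint 5: word begins with /f/ → ill-formed
/fob/ — violates constraint 5: word begins with /f/ → ill-formed
/jju/ — violates constraint 2: adjacent identical consonants /jj/ → ill-formed
/lzub.ba/ — violates constraint 2: adjacent identical consonants /bb/ → ill-formed
/zzur/ — violates constraint 2: adjacent identical consonants /zz/ → ill-formed
/luz/ — violates constraint 3: syllable 1 coda contains /z/, which is not a licensed coda consonant → ill-formed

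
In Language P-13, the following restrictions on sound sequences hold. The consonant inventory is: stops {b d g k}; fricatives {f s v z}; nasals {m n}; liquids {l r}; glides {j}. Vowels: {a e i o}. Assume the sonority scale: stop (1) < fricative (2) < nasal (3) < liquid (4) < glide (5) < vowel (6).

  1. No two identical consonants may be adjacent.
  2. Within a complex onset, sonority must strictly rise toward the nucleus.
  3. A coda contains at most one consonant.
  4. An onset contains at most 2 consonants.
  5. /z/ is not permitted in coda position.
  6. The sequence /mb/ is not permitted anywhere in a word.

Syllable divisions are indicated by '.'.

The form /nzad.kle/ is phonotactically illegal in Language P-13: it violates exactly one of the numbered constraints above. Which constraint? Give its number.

/nzad.kle/: syllable 1 onset /nz/: /n/ (nasal, 3) → /z/ (fricative, 2) does not rise.
This is a violation of constraint 2: "Within a complex onset, sonority must strictly rise toward the nucleus."
The remaining constraints (1, 3, 4, 5, 6) are satisfied.

2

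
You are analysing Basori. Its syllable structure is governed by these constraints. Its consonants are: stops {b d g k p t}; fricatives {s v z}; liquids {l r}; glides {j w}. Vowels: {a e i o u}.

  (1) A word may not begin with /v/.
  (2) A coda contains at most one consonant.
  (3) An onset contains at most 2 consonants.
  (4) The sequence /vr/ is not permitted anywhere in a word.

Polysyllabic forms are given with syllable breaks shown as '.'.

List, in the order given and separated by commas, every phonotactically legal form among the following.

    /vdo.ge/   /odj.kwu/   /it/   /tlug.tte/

/it/, /tlug.tte/

/vdo.ge/ — violates constraint 1: word begins with /v/ → phonotactically illegal
/odj.kwu/ — violates constraint 2: syllable 1 coda /dj/ has 2 consonants (> 1) → phonotactically illegal
/it/ — σ1 onset /∅/, coda /t/ ok → phonotactically legal
/tlug.tte/ — σ1 onset /tl/ (2C), coda /g/ ok; σ2 onset /tt/ (2C), coda /∅/ ok → phonotactically legal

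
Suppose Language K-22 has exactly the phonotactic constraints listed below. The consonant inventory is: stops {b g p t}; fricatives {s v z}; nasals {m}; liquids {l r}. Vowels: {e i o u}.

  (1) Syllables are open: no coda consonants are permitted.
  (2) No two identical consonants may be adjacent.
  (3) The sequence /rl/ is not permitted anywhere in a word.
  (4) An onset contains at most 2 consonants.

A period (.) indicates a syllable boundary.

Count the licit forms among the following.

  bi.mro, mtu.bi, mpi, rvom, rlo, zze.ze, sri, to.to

5

bi.mro — σ1 onset /b/, coda /∅/ ok; σ2 onset /mr/ (2C), coda /∅/ ok → licit
mtu.bi — σ1 onset /mt/ (2C), coda /∅/ ok; σ2 onset /b/, coda /∅/ ok → licit
mpi — σ1 onset /mp/ (2C), coda /∅/ ok → licit
rvom — violates constraint 1: syllable 1 coda /m/ has 1 consonant (> 0) → illicit
rlo — violates constraint 3: contains banned sequence /rl/ → illicit
zze.ze — violates constraint 2: adjacent identical consonants /zz/ → illicit
sri — σ1 onset /sr/ (2C), coda /∅/ ok → licit
to.to — σ1 onset /t/, coda /∅/ ok; σ2 onset /t/, coda /∅/ ok → licit
Licit: bi.mro, mtu.bi, mpi, sri, to.to → 5.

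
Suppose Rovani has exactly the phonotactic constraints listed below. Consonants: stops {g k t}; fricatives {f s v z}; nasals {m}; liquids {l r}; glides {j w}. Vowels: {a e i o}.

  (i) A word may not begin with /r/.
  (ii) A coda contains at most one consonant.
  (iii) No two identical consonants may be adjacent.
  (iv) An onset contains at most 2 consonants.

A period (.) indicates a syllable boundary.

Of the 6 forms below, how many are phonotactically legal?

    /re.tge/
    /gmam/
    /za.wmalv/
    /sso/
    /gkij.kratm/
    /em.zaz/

2

/re.tge/ — violates constraint (i): word begins with /r/ → phonotactically illegal
/gmam/ — σ1 onset /gm/ (2C), coda /m/ ok → phonotactically legal
/za.wmalv/ — violates constraint (ii): syllable 2 coda /lv/ has 2 consonants (> 1) → phonotactically illegal
/sso/ — violates constraint (iii): adjacent identical consonants /ss/ → phonotactically illegal
/gkij.kratm/ — violates constraint (ii): syllable 2 coda /tm/ has 2 consonants (> 1) → phonotactically illegal
/em.zaz/ — σ1 onset /∅/, coda /m/ ok; σ2 onset /z/, coda /z/ ok → phonotactically legal
Phonotactically legal: /gmam/, /em.zaz/ → 2.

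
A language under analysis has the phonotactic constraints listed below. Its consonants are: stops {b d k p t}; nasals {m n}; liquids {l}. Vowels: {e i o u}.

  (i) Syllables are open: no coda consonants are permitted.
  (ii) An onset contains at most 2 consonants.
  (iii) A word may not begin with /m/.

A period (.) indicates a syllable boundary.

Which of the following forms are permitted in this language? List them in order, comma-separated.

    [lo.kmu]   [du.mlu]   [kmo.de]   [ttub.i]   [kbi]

[lo.kmu], [du.mlu], [kmo.de], [kbi]

[lo.kmu] — σ1 onset /l/, coda /∅/ ok; σ2 onset /km/ (2C), coda /∅/ ok → permitted
[du.mlu] — σ1 onset /d/, coda /∅/ ok; σ2 onset /ml/ (2C), coda /∅/ ok → permitted
[kmo.de] — σ1 onset /km/ (2C), coda /∅/ ok; σ2 onset /d/, coda /∅/ ok → permitted
[ttub.i] — violates constraint (i): syllable 1 coda /b/ has 1 consonant (> 0) → not permitted
[kbi] — σ1 onset /kb/ (2C), coda /∅/ ok → permitted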